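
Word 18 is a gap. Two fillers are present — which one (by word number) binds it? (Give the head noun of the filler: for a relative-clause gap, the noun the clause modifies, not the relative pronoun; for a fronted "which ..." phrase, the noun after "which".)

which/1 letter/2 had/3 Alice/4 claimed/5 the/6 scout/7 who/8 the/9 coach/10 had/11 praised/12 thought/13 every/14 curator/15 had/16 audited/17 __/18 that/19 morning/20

The marked gap is the direct object of "audited".
Its filler is the fronted wh-phrase "which letter", at word 2.
(The other dependency links word 7 to a gap after word 12.)

2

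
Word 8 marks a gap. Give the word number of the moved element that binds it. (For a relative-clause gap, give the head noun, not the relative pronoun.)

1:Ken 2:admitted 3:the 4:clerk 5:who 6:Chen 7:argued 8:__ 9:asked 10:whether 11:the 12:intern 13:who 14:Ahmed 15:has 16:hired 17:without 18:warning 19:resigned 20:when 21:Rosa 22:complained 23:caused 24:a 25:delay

The gap at 8 is the subject of "asked", inside a relative clause.
The relative pronoun is "who" (word 5); it is bound by the head noun immediately before it.
Its filler is the head noun "clerk", at word 4.

4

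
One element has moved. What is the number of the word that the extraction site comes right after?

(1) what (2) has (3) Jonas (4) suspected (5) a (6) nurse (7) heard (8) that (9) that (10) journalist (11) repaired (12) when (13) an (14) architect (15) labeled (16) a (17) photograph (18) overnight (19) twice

The displaced element is "what" (word 1).
It is linked across 2 clause boundaries (Ø → that).
It functions as the direct object of "repaired", so the gap sits immediately after word 11 ("repaired").
Base order: Jonas has suspected a nurse heard that that journalist repaired what when an architect labeled a photograph overnight twice.

11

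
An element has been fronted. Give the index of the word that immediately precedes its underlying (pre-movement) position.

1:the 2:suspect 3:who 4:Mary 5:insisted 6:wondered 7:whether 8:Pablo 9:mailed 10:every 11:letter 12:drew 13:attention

5

The displaced element is "the suspect" (word 2).
It is linked across 1 clause boundary (Ø).
It functions as the subject of "wondered", so the gap sits immediately after word 5 ("insisted").
Base order: Mary insisted that the suspect wondered whether Pablo mailed every letter.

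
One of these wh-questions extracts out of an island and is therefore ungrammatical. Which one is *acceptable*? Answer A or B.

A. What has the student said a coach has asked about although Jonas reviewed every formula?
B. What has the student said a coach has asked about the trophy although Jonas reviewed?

In B, the wh-phrase is extracted from inside an adjunct island (introduced by "although"), which blocks movement.
In A, the extraction path crosses only that-complement boundaries, which are transparent.
So A is grammatical.

A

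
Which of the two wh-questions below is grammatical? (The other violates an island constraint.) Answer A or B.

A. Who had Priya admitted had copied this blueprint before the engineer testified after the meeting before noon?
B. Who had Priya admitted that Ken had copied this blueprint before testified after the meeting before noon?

A

In B, the wh-phrase is extracted from inside an adjunct island (introduced by "before"), which blocks movement.
In A, the extraction path crosses only that-complement boundaries, which are transparent.
So A is grammatical.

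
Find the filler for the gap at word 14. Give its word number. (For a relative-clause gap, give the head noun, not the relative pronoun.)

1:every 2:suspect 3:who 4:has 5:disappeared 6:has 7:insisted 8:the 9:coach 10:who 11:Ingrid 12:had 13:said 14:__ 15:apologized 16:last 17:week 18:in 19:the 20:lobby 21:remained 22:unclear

The gap at 14 is the subject of "apologized", inside a relative clause.
The relative pronoun is "who" (word 10); it is bound by the head noun immediately before it.
Its filler is the head noun "coach", at word 9.

9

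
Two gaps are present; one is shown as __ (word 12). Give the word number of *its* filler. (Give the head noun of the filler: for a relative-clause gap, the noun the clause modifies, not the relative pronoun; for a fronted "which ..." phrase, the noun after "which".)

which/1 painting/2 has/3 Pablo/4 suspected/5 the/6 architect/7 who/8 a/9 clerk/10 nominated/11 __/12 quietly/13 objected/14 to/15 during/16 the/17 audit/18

7

The marked gap is inside the relative clause, the direct object of "nominated".
Its filler is the head noun "architect" (via "who"), at word 7.
(The other dependency links word 2 to a gap after word 15.)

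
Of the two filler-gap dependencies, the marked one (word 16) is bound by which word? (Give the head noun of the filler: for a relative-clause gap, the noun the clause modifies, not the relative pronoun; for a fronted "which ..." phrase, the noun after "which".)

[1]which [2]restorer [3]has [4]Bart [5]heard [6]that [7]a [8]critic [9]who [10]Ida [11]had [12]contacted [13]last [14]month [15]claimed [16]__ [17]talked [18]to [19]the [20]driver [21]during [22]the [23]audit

2

The marked gap is the subject of "talked".
Its filler is the fronted wh-phrase "which restorer", at word 2.
(The other dependency links word 8 to a gap after word 12.)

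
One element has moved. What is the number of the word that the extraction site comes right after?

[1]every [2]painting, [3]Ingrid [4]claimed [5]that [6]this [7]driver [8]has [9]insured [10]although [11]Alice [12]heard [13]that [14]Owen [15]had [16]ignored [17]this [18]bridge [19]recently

9

The displaced element is "every painting" (word 2).
It is linked across 1 clause boundary (that).
It functions as the direct object of "insured", so the gap sits immediately after word 9 ("insured").
Base order: Ingrid claimed that this driver has insured every painting although Alice heard that Owen had ignored this bridge recently.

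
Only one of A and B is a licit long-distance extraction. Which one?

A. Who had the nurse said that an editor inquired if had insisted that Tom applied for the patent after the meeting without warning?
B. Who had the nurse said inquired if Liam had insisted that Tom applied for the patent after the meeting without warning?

B

In A, the wh-phrase is extracted from inside a wh-island (introduced by "if"), which blocks movement.
In B, the extraction path crosses only that-complement boundaries, which are transparent.
So B is grammatical.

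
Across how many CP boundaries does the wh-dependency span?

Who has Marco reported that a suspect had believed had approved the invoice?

"who" is extracted from the subject of "approved".
Boundaries crossed, outermost first: [that], [Ø] — 2 in total.

2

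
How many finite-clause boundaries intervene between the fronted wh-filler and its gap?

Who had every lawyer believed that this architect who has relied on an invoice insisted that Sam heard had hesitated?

3

"who" is extracted from the subject of "hesitated".
Boundaries crossed, outermost first: [that], [that], [Ø] — 3 in total.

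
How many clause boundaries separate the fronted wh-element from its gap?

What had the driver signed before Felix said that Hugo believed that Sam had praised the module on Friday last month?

"what" originates inside the matrix clause — no clause boundary is crossed.

0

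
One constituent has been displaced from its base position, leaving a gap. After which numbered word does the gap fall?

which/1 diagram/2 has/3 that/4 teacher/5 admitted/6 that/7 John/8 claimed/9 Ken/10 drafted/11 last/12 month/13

11

The displaced element is "which diagram" (word 2).
It is linked across 2 clause boundaries (that → Ø).
It functions as the direct object of "drafted", so the gap sits immediately after word 11 ("drafted").
Base order: That teacher has admitted that John claimed Ken drafted which diagram last month.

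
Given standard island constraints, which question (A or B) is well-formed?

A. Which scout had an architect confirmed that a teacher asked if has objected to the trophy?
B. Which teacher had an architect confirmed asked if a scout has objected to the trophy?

B

In A, the wh-phrase is extracted from inside a wh-island (introduced by "if"), which blocks movement.
In B, the extraction path crosses only that-complement boundaries, which are transparent.
So B is grammatical.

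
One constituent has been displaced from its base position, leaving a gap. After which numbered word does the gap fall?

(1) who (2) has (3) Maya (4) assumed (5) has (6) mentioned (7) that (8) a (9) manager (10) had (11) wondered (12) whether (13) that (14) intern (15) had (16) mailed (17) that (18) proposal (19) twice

The displaced element is "who" (word 1).
It is linked across 1 clause boundary (Ø).
It functions as the subject of "mentioned", so the gap sits immediately after word 4 ("assumed").
Base order: Maya has assumed that who has mentioned that a manager had wondered whether that intern had mailed that proposal twice.

4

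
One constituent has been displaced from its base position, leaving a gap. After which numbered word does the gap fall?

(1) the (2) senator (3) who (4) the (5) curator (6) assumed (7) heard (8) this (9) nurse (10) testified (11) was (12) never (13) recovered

The displaced element is "the senator" (word 2).
It is linked across 1 clause boundary (Ø).
It functions as the subject of "heard", so the gap sits immediately after word 6 ("assumed").
Base order: The curator assumed that the senator heard this nurse testified.

6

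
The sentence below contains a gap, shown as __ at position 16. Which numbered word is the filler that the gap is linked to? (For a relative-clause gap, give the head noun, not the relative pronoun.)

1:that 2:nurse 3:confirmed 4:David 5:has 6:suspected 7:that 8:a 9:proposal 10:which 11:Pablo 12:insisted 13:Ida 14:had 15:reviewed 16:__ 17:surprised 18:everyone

9

The gap at 16 is the object of "reviewed", inside a relative clause.
The relative pronoun is "which" (word 10); it is bound by the head noun immediately before it.
Its filler is the head noun "proposal", at word 9.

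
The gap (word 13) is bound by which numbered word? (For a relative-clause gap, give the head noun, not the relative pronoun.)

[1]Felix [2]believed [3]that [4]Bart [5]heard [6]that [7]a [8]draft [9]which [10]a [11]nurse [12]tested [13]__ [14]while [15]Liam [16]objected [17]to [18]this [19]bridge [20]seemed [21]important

8

The gap at 13 is the object of "tested", inside a relative clause.
The relative pronoun is "which" (word 9); it is bound by the head noun immediately before it.
Its filler is the head noun "draft", at word 8.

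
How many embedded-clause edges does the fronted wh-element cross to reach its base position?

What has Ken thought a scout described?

"what" is extracted from the object of "described".
Boundaries crossed, outermost first: [Ø] — 1 in total.

1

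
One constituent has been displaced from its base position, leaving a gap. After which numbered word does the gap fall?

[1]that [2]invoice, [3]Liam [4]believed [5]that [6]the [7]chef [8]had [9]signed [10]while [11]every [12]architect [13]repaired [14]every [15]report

9

The displaced element is "that invoice" (word 2).
It is linked across 1 clause boundary (that).
It functions as the direct object of "signed", so the gap sits immediately after word 9 ("signed").
Base order: Liam believed that the chef had signed that invoice while every architect repaired every report.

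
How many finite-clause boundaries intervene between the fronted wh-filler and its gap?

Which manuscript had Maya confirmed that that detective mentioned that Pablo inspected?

"which manuscript" is extracted from the object of "inspected".
Boundaries crossed, outermost first: [that], [that] — 2 in total.

2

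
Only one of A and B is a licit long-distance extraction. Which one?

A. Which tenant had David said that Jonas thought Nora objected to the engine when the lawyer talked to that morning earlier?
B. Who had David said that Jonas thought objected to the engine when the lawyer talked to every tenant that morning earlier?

B

In A, the wh-phrase is extracted from inside an adjunct island (introduced by "when"), which blocks movement.
In B, the extraction path crosses only that-complement boundaries, which are transparent.
So B is grammatical.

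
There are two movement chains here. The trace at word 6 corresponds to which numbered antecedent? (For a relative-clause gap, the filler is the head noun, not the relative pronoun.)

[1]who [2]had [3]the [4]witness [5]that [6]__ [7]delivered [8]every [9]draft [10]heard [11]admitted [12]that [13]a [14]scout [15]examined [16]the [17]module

The marked gap is inside the relative clause, the subject of "delivered".
Its filler is the head noun "witness" (via "that"), at word 4.
(The other dependency links word 1 to a gap after word 10.)

4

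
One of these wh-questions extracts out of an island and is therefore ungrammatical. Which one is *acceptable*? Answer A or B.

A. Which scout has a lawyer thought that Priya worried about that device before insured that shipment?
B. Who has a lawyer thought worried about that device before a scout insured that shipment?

In A, the wh-phrase is extracted from inside an adjunct island (introduced by "before"), which blocks movement.
In B, the extraction path crosses only that-complement boundaries, which are transparent.
So B is grammatical.

B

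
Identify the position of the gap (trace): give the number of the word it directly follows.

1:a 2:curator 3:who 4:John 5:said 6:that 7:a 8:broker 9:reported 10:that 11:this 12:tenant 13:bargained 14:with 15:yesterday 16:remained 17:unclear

The displaced element is "a curator" (word 2).
It is linked across 2 clause boundaries (that → that).
It functions as the object of the preposition "with" of "bargained", so the gap sits immediately after word 14 ("with").
Base order: John said that a broker reported that this tenant bargained with a curator yesterday.

14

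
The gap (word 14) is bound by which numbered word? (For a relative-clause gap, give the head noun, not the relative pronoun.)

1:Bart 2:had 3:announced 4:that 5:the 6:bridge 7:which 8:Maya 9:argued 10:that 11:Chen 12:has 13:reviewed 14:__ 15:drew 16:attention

The gap at 14 is the object of "reviewed", inside a relative clause.
The relative pronoun is "which" (word 7); it is bound by the head noun immediately before it.
Its filler is the head noun "bridge", at word 6.

6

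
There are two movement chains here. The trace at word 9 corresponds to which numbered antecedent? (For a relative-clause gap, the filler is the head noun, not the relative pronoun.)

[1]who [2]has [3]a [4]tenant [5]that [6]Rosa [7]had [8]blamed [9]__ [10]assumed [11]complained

The marked gap is inside the relative clause, the direct object of "blamed".
Its filler is the head noun "tenant" (via "that"), at word 4.
(The other dependency links word 1 to a gap after word 10.)

4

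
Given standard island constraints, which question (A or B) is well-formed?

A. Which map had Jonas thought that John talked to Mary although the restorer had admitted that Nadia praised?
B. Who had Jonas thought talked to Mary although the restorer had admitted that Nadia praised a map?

In A, the wh-phrase is extracted from inside an adjunct island (introduced by "although"), which blocks movement.
In B, the extraction path crosses only that-complement boundaries, which are transparent.
So B is grammatical.

B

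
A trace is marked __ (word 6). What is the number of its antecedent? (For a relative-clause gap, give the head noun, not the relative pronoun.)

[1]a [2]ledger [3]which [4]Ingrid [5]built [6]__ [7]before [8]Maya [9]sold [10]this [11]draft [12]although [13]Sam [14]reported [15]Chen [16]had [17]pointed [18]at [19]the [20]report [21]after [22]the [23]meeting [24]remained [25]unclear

2

The gap at 6 is the object of "built", inside a relative clause.
The relative pronoun is "which" (word 3); it is bound by the head noun immediately before it.
Its filler is the head noun "ledger", at word 2.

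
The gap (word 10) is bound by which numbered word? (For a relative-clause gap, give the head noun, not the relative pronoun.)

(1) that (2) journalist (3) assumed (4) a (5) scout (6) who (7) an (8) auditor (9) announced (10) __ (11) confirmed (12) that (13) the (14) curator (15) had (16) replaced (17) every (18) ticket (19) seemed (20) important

5

The gap at 10 is the subject of "confirmed", inside a relative clause.
The relative pronoun is "who" (word 6); it is bound by the head noun immediately before it.
Its filler is the head noun "scout", at word 5.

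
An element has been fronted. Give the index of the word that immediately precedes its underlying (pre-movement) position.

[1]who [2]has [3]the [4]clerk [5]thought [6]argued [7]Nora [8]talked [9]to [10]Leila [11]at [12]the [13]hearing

The displaced element is "who" (word 1).
It is linked across 1 clause boundary (Ø).
It functions as the subject of "argued", so the gap sits immediately after word 5 ("thought").
Base order: The clerk has thought who argued Nora talked to Leila at the hearing.

5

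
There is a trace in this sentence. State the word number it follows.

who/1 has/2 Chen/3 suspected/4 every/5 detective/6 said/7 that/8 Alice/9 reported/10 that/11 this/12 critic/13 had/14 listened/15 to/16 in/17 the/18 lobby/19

16

The displaced element is "who" (word 1).
It is linked across 3 clause boundaries (Ø → that → that).
It functions as the object of the preposition "to" of "listened", so the gap sits immediately after word 16 ("to").
Base order: Chen has suspected every detective said that Alice reported that this critic had listened to who in the lobby.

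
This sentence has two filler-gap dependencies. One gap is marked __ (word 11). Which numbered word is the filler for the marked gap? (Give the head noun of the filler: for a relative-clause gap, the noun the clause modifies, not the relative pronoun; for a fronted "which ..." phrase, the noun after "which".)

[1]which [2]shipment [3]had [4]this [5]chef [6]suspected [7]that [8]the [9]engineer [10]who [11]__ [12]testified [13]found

The marked gap is inside the relative clause, the subject of "testified".
Its filler is the head noun "engineer" (via "who"), at word 9.
(The other dependency links word 2 to a gap after word 13.)

9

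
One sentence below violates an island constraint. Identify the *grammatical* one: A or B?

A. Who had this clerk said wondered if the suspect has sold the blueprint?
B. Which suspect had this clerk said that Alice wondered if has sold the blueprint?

In B, the wh-phrase is extracted from inside a wh-island (introduced by "if"), which blocks movement.
In A, the extraction path crosses only that-complement boundaries, which are transparent.
So A is grammatical.

A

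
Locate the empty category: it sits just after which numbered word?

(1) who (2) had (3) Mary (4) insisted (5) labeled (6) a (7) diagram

The displaced element is "who" (word 1).
It is linked across 1 clause boundary (Ø).
It functions as the subject of "labeled", so the gap sits immediately after word 4 ("insisted").
Base order: Mary had insisted who labeled a diagram.

4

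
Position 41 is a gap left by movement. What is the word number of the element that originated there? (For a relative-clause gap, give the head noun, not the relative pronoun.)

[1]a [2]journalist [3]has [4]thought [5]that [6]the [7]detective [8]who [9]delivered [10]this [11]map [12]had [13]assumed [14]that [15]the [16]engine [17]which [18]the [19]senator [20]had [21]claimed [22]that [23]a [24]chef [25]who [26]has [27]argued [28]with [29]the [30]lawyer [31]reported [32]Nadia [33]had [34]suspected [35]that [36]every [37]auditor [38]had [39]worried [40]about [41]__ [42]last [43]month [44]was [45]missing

The gap at 41 is the prepositional object of "worried", inside a relative clause.
The relative pronoun is "which" (word 17); it is bound by the head noun immediately before it.
Its filler is the head noun "engine", at word 16.

16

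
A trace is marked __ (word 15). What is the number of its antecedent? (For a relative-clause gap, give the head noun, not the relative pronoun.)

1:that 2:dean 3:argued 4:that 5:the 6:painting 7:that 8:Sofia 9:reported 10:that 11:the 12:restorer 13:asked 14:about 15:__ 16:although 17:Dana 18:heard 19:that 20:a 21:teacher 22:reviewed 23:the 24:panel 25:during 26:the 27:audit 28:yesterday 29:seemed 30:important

The gap at 15 is the prepositional object of "asked", inside a relative clause.
The relative pronoun is "that" (word 7); it is bound by the head noun immediately before it.
Its filler is the head noun "painting", at word 6.

6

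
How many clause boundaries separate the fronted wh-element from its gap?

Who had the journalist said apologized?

1

"who" is extracted from the subject of "apologized".
Boundaries crossed, outermost first: [Ø] — 1 in total.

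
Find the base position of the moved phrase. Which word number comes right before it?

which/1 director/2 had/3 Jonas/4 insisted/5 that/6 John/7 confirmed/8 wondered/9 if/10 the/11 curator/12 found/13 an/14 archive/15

8

The displaced element is "which director" (word 2).
It is linked across 2 clause boundaries (that → Ø).
It functions as the subject of "wondered", so the gap sits immediately after word 8 ("confirmed").
Base order: Jonas had insisted that John confirmed that which director wondered if the curator found an archive.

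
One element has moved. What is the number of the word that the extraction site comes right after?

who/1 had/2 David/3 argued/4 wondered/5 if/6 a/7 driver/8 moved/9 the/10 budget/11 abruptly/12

The displaced element is "who" (word 1).
It is linked across 1 clause boundary (Ø).
It functions as the subject of "wondered", so the gap sits immediately after word 4 ("argued").
Base order: David had argued who wondered if a driver moved the budget abruptly.

4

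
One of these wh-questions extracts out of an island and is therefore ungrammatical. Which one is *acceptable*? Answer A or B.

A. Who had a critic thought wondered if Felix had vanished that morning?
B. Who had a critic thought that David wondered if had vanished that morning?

A

In B, the wh-phrase is extracted from inside a wh-island (introduced by "if"), which blocks movement.
In A, the extraction path crosses only that-complement boundaries, which are transparent.
So A is grammatical.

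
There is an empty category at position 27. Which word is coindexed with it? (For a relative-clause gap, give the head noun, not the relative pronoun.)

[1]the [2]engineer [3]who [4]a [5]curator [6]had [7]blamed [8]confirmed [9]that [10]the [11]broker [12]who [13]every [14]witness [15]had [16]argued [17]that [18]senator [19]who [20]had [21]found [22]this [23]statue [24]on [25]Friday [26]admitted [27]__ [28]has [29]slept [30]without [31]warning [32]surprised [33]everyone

The gap at 27 is the subject of "slept", inside a relative clause.
The relative pronoun is "who" (word 12); it is bound by the head noun immediately before it.
Its filler is the head noun "broker", at word 11.

11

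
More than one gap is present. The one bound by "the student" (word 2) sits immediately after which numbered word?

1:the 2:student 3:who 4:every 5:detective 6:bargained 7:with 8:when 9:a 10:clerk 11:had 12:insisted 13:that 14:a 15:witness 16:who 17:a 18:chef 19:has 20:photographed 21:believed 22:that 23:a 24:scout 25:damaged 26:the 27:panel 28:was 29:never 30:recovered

7

The displaced element is "the student" (word 2).
It functions as the object of the preposition "with" of "bargained", so the gap sits immediately after word 7 ("with").
Base order: Every detective bargained with the student when a clerk had insisted that a witness who a chef has photographed believed that a scout damaged the panel.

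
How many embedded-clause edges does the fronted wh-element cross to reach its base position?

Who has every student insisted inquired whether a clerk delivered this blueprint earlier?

"who" is extracted from the subject of "inquired".
Boundaries crossed, outermost first: [Ø] — 1 in total.

1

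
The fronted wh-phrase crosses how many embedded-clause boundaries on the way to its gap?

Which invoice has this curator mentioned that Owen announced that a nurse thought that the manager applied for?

3

"which invoice" is extracted from the PP object of "applied".
Boundaries crossed, outermost first: [that], [that], [that] — 3 in total.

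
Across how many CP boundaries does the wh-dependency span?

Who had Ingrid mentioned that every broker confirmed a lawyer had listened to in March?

2

"who" is extracted from the PP object of "listened".
Boundaries crossed, outermost first: [that], [Ø] — 2 in total.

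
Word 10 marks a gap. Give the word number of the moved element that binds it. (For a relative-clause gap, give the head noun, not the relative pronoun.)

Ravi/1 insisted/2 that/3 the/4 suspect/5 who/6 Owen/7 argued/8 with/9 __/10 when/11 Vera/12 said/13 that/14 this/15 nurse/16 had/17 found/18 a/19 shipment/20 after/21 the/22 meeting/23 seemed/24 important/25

The gap at 10 is the prepositional object of "argued", inside a relative clause.
The relative pronoun is "who" (word 6); it is bound by the head noun immediately before it.
Its filler is the head noun "suspect", at word 5.

5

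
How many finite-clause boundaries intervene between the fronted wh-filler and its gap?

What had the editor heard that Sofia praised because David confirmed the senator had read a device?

1

"what" is extracted from the object of "praised".
Boundaries crossed, outermost first: [that] — 1 in total.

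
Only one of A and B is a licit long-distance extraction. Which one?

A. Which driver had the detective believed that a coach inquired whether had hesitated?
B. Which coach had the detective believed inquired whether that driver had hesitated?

In A, the wh-phrase is extracted from inside a wh-island (introduced by "whether"), which blocks movement.
In B, the extraction path crosses only that-complement boundaries, which are transparent.
So B is grammatical.

B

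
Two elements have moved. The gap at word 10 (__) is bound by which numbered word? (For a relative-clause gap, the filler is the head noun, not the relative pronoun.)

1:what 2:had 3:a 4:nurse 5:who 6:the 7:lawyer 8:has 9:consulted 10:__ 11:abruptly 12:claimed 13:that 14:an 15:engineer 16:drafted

The marked gap is inside the relative clause, the direct object of "consulted".
Its filler is the head noun "nurse" (via "who"), at word 4.
(The other dependency links word 1 to a gap after word 16.)

4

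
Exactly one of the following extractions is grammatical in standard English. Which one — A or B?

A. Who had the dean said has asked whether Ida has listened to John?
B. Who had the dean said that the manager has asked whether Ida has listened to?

A

In B, the wh-phrase is extracted from inside a wh-island (introduced by "whether"), which blocks movement.
In A, the extraction path crosses only that-complement boundaries, which are transparent.
So A is grammatical.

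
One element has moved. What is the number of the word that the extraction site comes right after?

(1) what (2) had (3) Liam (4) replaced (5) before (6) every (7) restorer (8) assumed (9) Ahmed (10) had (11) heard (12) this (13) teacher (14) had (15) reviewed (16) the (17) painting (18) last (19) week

The displaced element is "what" (word 1).
It functions as the direct object of "replaced", so the gap sits immediately after word 4 ("replaced").
Base order: Liam had replaced what before every restorer assumed Ahmed had heard this teacher had reviewed the painting last week.

4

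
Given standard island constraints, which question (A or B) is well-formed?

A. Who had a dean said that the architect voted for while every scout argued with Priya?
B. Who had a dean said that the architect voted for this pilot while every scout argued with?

A

In B, the wh-phrase is extracted from inside an adjunct island (introduced by "while"), which blocks movement.
In A, the extraction path crosses only that-complement boundaries, which are transparent.
So A is grammatical.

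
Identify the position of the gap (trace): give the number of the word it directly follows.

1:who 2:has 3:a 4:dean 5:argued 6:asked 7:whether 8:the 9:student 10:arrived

The displaced element is "who" (word 1).
It is linked across 1 clause boundary (Ø).
It functions as the subject of "asked", so the gap sits immediately after word 5 ("argued").
Base order: A dean has argued that who asked whether the student arrived.

5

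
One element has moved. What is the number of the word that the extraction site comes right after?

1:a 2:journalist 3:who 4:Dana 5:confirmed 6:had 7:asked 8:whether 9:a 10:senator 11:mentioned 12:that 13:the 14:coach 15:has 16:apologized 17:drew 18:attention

The displaced element is "a journalist" (word 2).
It is linked across 1 clause boundary (Ø).
It functions as the subject of "asked", so the gap sits immediately after word 5 ("confirmed").
Base order: Dana confirmed that a journalist had asked whether a senator mentioned that the coach has apologized.

5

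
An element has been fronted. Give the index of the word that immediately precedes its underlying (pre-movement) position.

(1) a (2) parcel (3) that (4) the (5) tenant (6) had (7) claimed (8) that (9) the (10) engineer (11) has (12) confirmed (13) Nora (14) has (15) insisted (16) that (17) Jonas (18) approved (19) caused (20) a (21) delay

18

The displaced element is "a parcel" (word 2).
It is linked across 3 clause boundaries (that → Ø → that).
It functions as the direct object of "approved", so the gap sits immediately after word 18 ("approved").
Base order: The tenant had claimed that the engineer has confirmed Nora has insisted that Jonas approved a parcel.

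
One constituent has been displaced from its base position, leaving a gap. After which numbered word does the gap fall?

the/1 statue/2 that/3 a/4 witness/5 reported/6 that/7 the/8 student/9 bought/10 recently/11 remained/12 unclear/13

The displaced element is "the statue" (word 2).
It is linked across 1 clause boundary (that).
It functions as the direct object of "bought", so the gap sits immediately after word 10 ("bought").
Base order: A witness reported that the student bought the statue recently.

10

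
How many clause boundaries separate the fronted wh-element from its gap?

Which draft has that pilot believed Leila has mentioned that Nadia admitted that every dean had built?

"which draft" is extracted from the object of "built".
Boundaries crossed, outermost first: [Ø], [that], [that] — 3 in total.

3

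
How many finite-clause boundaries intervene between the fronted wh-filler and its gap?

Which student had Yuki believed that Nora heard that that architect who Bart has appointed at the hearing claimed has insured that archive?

3

"which student" is extracted from the subject of "insured".
Boundaries crossed, outermost first: [that], [that], [Ø] — 3 in total.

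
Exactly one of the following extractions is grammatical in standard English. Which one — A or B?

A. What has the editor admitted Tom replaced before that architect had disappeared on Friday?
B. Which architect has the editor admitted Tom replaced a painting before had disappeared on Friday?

In B, the wh-phrase is extracted from inside an adjunct island (introduced by "before"), which blocks movement.
In A, the extraction path crosses only that-complement boundaries, which are transparent.
So A is grammatical.

A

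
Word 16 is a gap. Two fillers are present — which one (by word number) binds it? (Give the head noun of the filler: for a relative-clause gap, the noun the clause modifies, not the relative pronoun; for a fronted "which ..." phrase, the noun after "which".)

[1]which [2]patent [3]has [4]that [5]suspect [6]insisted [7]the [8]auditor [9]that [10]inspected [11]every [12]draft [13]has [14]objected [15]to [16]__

2

The marked gap is the object of the preposition "to" of "objected".
Its filler is the fronted wh-phrase "which patent", at word 2.
(The other dependency links word 8 to a gap after word 9.)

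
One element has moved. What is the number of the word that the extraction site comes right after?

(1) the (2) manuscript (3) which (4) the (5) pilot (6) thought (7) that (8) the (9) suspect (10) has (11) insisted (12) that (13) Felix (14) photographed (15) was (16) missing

The displaced element is "the manuscript" (word 2).
It is linked across 2 clause boundaries (that → that).
It functions as the direct object of "photographed", so the gap sits immediately after word 14 ("photographed").
Base order: The pilot thought that the suspect has insisted that Felix photographed the manuscript.

14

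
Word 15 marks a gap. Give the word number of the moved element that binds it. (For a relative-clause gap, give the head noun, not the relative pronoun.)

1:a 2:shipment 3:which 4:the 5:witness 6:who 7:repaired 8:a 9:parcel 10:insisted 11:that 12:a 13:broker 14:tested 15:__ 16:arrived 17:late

2

The gap at 15 is the object of "tested", inside a relative clause.
The relative pronoun is "which" (word 3); it is bound by the head noun immediately before it.
Its filler is the head noun "shipment", at word 2.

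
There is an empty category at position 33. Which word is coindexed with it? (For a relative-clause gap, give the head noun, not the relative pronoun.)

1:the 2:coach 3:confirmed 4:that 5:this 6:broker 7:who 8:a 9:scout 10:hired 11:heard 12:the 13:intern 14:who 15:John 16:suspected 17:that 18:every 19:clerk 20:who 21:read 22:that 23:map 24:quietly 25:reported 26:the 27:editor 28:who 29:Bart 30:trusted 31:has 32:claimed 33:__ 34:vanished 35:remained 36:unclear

The gap at 33 is the subject of "vanished", inside a relative clause.
The relative pronoun is "who" (word 14); it is bound by the head noun immediately before it.
Its filler is the head noun "intern", at word 13.

13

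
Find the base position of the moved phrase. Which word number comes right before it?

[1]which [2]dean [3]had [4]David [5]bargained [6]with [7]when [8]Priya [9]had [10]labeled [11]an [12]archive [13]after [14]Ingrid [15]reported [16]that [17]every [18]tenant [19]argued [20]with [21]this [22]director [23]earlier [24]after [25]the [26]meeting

6

The displaced element is "which dean" (word 2).
It functions as the object of the preposition "with" of "bargained", so the gap sits immediately after word 6 ("with").
Base order: David had bargained with which dean when Priya had labeled an archive after Ingrid reported that every tenant argued with this director earlier after the meeting.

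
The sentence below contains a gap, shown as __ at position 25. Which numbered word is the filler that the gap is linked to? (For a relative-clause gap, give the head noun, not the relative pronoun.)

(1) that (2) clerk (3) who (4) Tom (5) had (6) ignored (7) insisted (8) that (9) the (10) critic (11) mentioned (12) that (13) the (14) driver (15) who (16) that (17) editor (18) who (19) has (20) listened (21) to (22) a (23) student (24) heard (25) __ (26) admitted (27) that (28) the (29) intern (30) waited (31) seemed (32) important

The gap at 25 is the subject of "admitted", inside a relative clause.
The relative pronoun is "who" (word 15); it is bound by the head noun immediately before it.
Its filler is the head noun "driver", at word 14.

14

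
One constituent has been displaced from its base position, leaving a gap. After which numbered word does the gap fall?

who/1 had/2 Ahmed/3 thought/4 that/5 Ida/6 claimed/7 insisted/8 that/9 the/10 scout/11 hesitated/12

7

The displaced element is "who" (word 1).
It is linked across 2 clause boundaries (that → Ø).
It functions as the subject of "insisted", so the gap sits immediately after word 7 ("claimed").
Base order: Ahmed had thought that Ida claimed that who insisted that the scout hesitated.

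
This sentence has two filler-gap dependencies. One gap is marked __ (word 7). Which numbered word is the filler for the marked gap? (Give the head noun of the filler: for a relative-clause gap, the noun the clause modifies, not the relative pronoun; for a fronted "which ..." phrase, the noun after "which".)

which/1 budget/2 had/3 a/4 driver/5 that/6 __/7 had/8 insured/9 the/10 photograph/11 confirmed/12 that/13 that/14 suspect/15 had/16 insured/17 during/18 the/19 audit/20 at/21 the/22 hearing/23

The marked gap is inside the relative clause, the subject of "insured".
Its filler is the head noun "driver" (via "that"), at word 5.
(The other dependency links word 2 to a gap after word 17.)

5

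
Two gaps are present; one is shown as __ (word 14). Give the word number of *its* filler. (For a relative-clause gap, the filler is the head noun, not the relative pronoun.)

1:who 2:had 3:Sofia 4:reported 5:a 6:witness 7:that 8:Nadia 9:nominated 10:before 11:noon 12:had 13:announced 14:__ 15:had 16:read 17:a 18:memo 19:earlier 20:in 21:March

The marked gap is the subject of "read".
Its filler is the fronted wh-phrase "who", at word 1.
(The other dependency links word 6 to a gap after word 9.)

1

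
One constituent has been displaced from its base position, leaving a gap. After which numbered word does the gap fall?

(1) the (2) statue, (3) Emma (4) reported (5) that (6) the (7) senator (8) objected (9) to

The displaced element is "the statue" (word 2).
It is linked across 1 clause boundary (that).
It functions as the object of the preposition "to" of "objected", so the gap sits immediately after word 9 ("to").
Base order: Emma reported that the senator objected to the statue.

9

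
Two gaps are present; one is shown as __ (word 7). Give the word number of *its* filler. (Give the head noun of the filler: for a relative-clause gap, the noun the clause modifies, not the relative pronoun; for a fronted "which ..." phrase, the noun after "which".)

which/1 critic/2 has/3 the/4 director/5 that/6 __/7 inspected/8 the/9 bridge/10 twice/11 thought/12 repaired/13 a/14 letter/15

5

The marked gap is inside the relative clause, the subject of "inspected".
Its filler is the head noun "director" (via "that"), at word 5.
(The other dependency links word 2 to a gap after word 12.)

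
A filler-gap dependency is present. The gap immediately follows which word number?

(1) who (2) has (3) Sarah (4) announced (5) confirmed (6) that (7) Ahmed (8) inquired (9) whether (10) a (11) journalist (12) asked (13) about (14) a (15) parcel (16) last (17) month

The displaced element is "who" (word 1).
It is linked across 1 clause boundary (Ø).
It functions as the subject of "confirmed", so the gap sits immediately after word 4 ("announced").
Base order: Sarah has announced who confirmed that Ahmed inquired whether a journalist asked about a parcel last month.

4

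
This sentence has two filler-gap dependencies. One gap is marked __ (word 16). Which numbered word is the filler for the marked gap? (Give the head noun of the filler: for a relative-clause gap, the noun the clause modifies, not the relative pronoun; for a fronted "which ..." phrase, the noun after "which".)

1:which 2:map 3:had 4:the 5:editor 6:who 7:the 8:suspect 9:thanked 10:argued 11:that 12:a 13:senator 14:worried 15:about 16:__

2

The marked gap is the object of the preposition "about" of "worried".
Its filler is the fronted wh-phrase "which map", at word 2.
(The other dependency links word 5 to a gap after word 9.)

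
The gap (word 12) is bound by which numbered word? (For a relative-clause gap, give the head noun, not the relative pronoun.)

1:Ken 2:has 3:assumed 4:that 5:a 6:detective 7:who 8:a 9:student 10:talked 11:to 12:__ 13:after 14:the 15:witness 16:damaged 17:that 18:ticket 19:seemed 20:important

6

The gap at 12 is the prepositional object of "talked", inside a relative clause.
The relative pronoun is "who" (word 7); it is bound by the head noun immediately before it.
Its filler is the head noun "detective", at word 6.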